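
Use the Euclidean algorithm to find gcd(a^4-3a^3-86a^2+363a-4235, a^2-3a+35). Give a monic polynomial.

Repeated division with remainder:
  a^4-3a^3-86a^2+363a-4235 = (a^2-121)(a^2-3a+35) + (0)
The last nonzero remainder a^2-3a+35 is already monic.

a^2-3a+35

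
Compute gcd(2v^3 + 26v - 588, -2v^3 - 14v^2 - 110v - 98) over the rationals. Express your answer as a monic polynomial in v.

Apply the Euclidean algorithm:
  2v^3 + 26v - 588 = (-1)(-2v^3 - 14v^2 - 110v - 98) + (-14v^2 - 84v - 686)
  -2v^3 - 14v^2 - 110v - 98 = ((1/7)v + 1/7)(-14v^2 - 84v - 686) + (0)
Last nonzero remainder: -14v^2 - 84v - 686. Dividing through by -14 gives the monic gcd v^2 + 6v + 49.

v^2 + 6v + 49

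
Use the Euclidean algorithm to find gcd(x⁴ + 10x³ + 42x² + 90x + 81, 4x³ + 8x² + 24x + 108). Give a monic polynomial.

By polynomial division,
  x⁴ + 10x³ + 42x² + 90x + 81 = ((1/4)x + 2)(4x³ + 8x² + 24x + 108) + (20x² + 15x − 135)
  4x³ + 8x² + 24x + 108 = ((1/5)x + 1/4)(20x² + 15x − 135) + ((189/4)x + 567/4)
  20x² + 15x − 135 = ((80/189)x − 20/21)((189/4)x + 567/4) + (0)
Last nonzero remainder: (189/4)x + 567/4. Dividing through by 189/4 gives the monic gcd x + 3.

x + 3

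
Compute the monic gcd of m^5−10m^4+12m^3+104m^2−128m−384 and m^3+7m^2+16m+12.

m^2+4m+4

By polynomial division,
  m^5−10m^4+12m^3+104m^2−128m−384 = (m^2−17m+115)(m^3+7m^2+16m+12) + (−441m^2−1764m−1764)
  m^3+7m^2+16m+12 = (−(1/441)m−1/147)(−441m^2−1764m−1764) + (0)
Last nonzero remainder: −441m^2−1764m−1764. Dividing through by −441 gives the monic gcd m^2+4m+4.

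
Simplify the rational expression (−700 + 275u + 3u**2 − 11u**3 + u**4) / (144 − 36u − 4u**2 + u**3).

(175 − 25u − 7u**2 + u**3)/(−36 + u**2)

Repeated division with remainder:
  u**4 − 11u**3 + 3u**2 + 275u − 700 = (u − 7)(u**3 − 4u**2 − 36u + 144) + (11u**2 − 121u + 308)
  u**3 − 4u**2 − 36u + 144 = ((1/11)u + 7/11)(11u**2 − 121u + 308) + (13u − 52)
  11u**2 − 121u + 308 = ((11/13)u − 77/13)(13u − 52) + (0)
Last nonzero remainder: 13u − 52. Dividing through by 13 gives the monic gcd u − 4.
Cancel u − 4 from numerator and denominator to get the reduced form.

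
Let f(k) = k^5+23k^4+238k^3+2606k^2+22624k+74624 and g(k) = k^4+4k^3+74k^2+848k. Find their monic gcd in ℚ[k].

k^3+4k^2+74k+848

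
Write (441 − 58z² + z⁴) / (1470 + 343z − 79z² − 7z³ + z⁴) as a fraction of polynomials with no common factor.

(−3 + z)/(−10 + z)

Repeated division with remainder:
  z⁴ − 58z² + 441 = (z⁴ − 7z³ − 79z² + 343z + 1470) + (7z³ + 21z² − 343z − 1029)
  z⁴ − 7z³ − 79z² + 343z + 1470 = ((1/7)z − 10/7)(7z³ + 21z² − 343z − 1029) + (0)
Last nonzero remainder: 7z³ + 21z² − 343z − 1029. Dividing through by 7 gives the monic gcd z³ + 3z² − 49z − 147.
Cancel z³ + 3z² − 49z − 147 from numerator and denominator to get the reduced form.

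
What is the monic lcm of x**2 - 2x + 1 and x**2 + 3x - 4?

x**3 + 2x**2 - 7x + 4

By polynomial division,
  x**2 - 2x + 1 = (x**2 + 3x - 4) + (-5x + 5)
  x**2 + 3x - 4 = (-(1/5)x - 4/5)(-5x + 5) + (0)
Last nonzero remainder: -5x + 5. Dividing through by -5 gives the monic gcd x - 1.
Then lcm(f, g) = f·g / gcd(f, g); expanding and making the result monic gives the answer.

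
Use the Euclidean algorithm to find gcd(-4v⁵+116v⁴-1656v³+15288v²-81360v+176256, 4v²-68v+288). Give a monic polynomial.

v²-17v+72

Apply the Euclidean algorithm:
  -4v⁵+116v⁴-1656v³+15288v²-81360v+176256 = (-v³+12v²-138v+612)(4v²-68v+288) + (0)
Last nonzero remainder: 4v²-68v+288. Dividing through by 4 gives the monic gcd v²-17v+72.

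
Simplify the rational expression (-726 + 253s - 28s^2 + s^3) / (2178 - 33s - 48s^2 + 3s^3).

Repeated division with remainder:
  s^3 - 28s^2 + 253s - 726 = (1/3)(3s^3 - 48s^2 - 33s + 2178) + (-12s^2 + 264s - 1452)
  3s^3 - 48s^2 - 33s + 2178 = (-(1/4)s - 3/2)(-12s^2 + 264s - 1452) + (0)
Last nonzero remainder: -12s^2 + 264s - 1452. Dividing through by -12 gives the monic gcd s^2 - 22s + 121.
Cancel s^2 - 22s + 121 from numerator and denominator to get the reduced form.

(-6 + s)/(18 + 3s)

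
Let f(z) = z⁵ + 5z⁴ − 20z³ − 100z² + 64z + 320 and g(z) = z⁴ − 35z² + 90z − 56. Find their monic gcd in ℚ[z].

z² − 6z + 8

By polynomial division,
  z⁵ + 5z⁴ − 20z³ − 100z² + 64z + 320 = (z + 5)(z⁴ − 35z² + 90z − 56) + (15z³ − 15z² − 330z + 600)
  z⁴ − 35z² + 90z − 56 = ((1/15)z + 1/15)(15z³ − 15z² − 330z + 600) + (−12z² + 72z − 96)
  15z³ − 15z² − 330z + 600 = (−(5/4)z − 25/4)(−12z² + 72z − 96) + (0)
Last nonzero remainder: −12z² + 72z − 96. Dividing through by −12 gives the monic gcd z² − 6z + 8.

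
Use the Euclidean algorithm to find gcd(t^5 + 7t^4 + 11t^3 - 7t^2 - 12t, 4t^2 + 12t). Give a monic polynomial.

t^2 + 3t

Repeated division with remainder:
  t^5 + 7t^4 + 11t^3 - 7t^2 - 12t = ((1/4)t^3 + t^2 - (1/4)t - 1)(4t^2 + 12t) + (0)
Last nonzero remainder: 4t^2 + 12t. Dividing through by 4 gives the monic gcd t^2 + 3t.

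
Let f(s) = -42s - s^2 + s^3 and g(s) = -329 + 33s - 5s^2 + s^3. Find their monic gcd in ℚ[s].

Euclidean algorithm in ℚ[s]:
  s^3 - s^2 - 42s = (s^3 - 5s^2 + 33s - 329) + (4s^2 - 75s + 329)
  s^3 - 5s^2 + 33s - 329 = ((1/4)s + 55/16)(4s^2 - 75s + 329) + ((3337/16)s - 23359/16)
  4s^2 - 75s + 329 = ((64/3337)s - 16/71)((3337/16)s - 23359/16) + (0)
Last nonzero remainder: (3337/16)s - 23359/16. Dividing through by 3337/16 gives the monic gcd s - 7.

-7 + s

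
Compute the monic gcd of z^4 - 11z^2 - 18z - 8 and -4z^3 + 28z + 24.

z^2 + 3z + 2

Apply the Euclidean algorithm:
  z^4 - 11z^2 - 18z - 8 = (-(1/4)z)(-4z^3 + 28z + 24) + (-4z^2 - 12z - 8)
  -4z^3 + 28z + 24 = (z - 3)(-4z^2 - 12z - 8) + (0)
Last nonzero remainder: -4z^2 - 12z - 8. Dividing through by -4 gives the monic gcd z^2 + 3z + 2.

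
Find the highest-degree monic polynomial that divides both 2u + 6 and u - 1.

Apply the Euclidean algorithm:
  2u + 6 = (2)(u - 1) + (8)
  u - 1 = ((1/8)u - 1/8)(8) + (0)
The last nonzero remainder is the constant 8, so the polynomials are coprime and gcd = 1.

1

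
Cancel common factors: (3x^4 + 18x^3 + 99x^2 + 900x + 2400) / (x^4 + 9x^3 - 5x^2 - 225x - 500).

Euclidean algorithm in ℚ[x]:
  3x^4 + 18x^3 + 99x^2 + 900x + 2400 = (3)(x^4 + 9x^3 - 5x^2 - 225x - 500) + (-9x^3 + 114x^2 + 1575x + 3900)
  x^4 + 9x^3 - 5x^2 - 225x - 500 = (-(1/9)x - 65/27)(-9x^3 + 114x^2 + 1575x + 3900) + ((4000/9)x^2 + 4000x + 80000/9)
  -9x^3 + 114x^2 + 1575x + 3900 = (-(81/4000)x + 351/800)((4000/9)x^2 + 4000x + 80000/9) + (0)
Last nonzero remainder: (4000/9)x^2 + 4000x + 80000/9. Dividing through by 4000/9 gives the monic gcd x^2 + 9x + 20.
Cancel x^2 + 9x + 20 from numerator and denominator to get the reduced form.

(3x^2 - 9x + 120)/(x^2 - 25)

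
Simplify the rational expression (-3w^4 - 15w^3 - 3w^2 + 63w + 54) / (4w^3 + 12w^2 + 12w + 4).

(-3w^3 - 12w^2 + 9w + 54)/(4w^2 + 8w + 4)

Repeated division with remainder:
  -3w^4 - 15w^3 - 3w^2 + 63w + 54 = (-(3/4)w - 3/2)(4w^3 + 12w^2 + 12w + 4) + (24w^2 + 84w + 60)
  4w^3 + 12w^2 + 12w + 4 = ((1/6)w - 1/12)(24w^2 + 84w + 60) + (9w + 9)
  24w^2 + 84w + 60 = ((8/3)w + 20/3)(9w + 9) + (0)
Last nonzero remainder: 9w + 9. Dividing through by 9 gives the monic gcd w + 1.
Cancel w + 1 from numerator and denominator to get the reduced form.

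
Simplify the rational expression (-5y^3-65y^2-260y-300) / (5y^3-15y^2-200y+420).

(-y^2-7y-10)/(y^2-9y+14)

By polynomial division,
  -5y^3-65y^2-260y-300 = (-1)(5y^3-15y^2-200y+420) + (-80y^2-460y+120)
  5y^3-15y^2-200y+420 = (-(1/16)y+35/64)(-80y^2-460y+120) + ((945/16)y+2835/8)
  -80y^2-460y+120 = (-(256/189)y+64/189)((945/16)y+2835/8) + (0)
Last nonzero remainder: (945/16)y+2835/8. Dividing through by 945/16 gives the monic gcd y+6.
Cancel y+6 from numerator and denominator to get the reduced form.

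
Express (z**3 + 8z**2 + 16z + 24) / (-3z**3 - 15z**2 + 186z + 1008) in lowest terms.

(-z**2 - 2z - 4)/(3z**2 - 3z - 168)

Apply the Euclidean algorithm:
  z**3 + 8z**2 + 16z + 24 = (-1/3)(-3z**3 - 15z**2 + 186z + 1008) + (3z**2 + 78z + 360)
  -3z**3 - 15z**2 + 186z + 1008 = (-z + 21)(3z**2 + 78z + 360) + (-1092z - 6552)
  3z**2 + 78z + 360 = (-(1/364)z - 5/91)(-1092z - 6552) + (0)
Last nonzero remainder: -1092z - 6552. Dividing through by -1092 gives the monic gcd z + 6.
Cancel z + 6 from numerator and denominator to get the reduced form.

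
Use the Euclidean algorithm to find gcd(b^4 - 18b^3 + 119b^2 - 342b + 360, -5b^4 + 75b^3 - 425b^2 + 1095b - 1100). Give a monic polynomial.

b^2 - 9b + 20

Repeated division with remainder:
  b^4 - 18b^3 + 119b^2 - 342b + 360 = (-1/5)(-5b^4 + 75b^3 - 425b^2 + 1095b - 1100) + (-3b^3 + 34b^2 - 123b + 140)
  -5b^4 + 75b^3 - 425b^2 + 1095b - 1100 = ((5/3)b - 55/9)(-3b^3 + 34b^2 - 123b + 140) + (-(110/9)b^2 + 110b - 2200/9)
  -3b^3 + 34b^2 - 123b + 140 = ((27/110)b - 63/110)(-(110/9)b^2 + 110b - 2200/9) + (0)
Last nonzero remainder: -(110/9)b^2 + 110b - 2200/9. Dividing through by -110/9 gives the monic gcd b^2 - 9b + 20.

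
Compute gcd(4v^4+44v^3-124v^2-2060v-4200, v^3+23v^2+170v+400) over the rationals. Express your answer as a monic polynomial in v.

v^2+15v+50

Repeated division with remainder:
  4v^4+44v^3-124v^2-2060v-4200 = (4v-48)(v^3+23v^2+170v+400) + (300v^2+4500v+15000)
  v^3+23v^2+170v+400 = ((1/300)v+2/75)(300v^2+4500v+15000) + (0)
Last nonzero remainder: 300v^2+4500v+15000. Dividing through by 300 gives the monic gcd v^2+15v+50.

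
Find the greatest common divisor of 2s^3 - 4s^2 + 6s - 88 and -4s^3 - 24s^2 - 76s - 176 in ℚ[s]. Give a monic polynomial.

s^2 + 2s + 11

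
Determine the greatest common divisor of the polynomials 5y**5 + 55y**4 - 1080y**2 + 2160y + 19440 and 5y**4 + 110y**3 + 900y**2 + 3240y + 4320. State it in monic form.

y**3 + 18y**2 + 108y + 216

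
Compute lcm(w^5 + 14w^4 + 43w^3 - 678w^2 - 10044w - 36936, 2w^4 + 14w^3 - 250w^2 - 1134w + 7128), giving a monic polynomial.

w^7 + 21w^6 + 97w^5 - 993w^4 - 16682w^3 - 77412w^2 + 183384w + 1625184

Repeated division with remainder:
  w^5 + 14w^4 + 43w^3 - 678w^2 - 10044w - 36936 = ((1/2)w + 7/2)(2w^4 + 14w^3 - 250w^2 - 1134w + 7128) + (119w^3 + 764w^2 - 9639w - 61884)
  2w^4 + 14w^3 - 250w^2 - 1134w + 7128 = ((2/119)w + 138/14161)(119w^3 + 764w^2 - 9639w - 61884) + (-(1351600/14161)w^2 + 109479600/14161)
  119w^3 + 764w^2 - 9639w - 61884 = (-(1685159/1351600)w - 2704751/337900)(-(1351600/14161)w^2 + 109479600/14161) + (0)
Last nonzero remainder: -(1351600/14161)w^2 + 109479600/14161. Dividing through by -1351600/14161 gives the monic gcd w^2 - 81.
Then lcm(f, g) = f·g / gcd(f, g); expanding and making the result monic gives the answer.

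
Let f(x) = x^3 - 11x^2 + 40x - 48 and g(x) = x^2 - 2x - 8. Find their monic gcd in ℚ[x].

x - 4

By polynomial division,
  x^3 - 11x^2 + 40x - 48 = (x - 9)(x^2 - 2x - 8) + (30x - 120)
  x^2 - 2x - 8 = ((1/30)x + 1/15)(30x - 120) + (0)
Last nonzero remainder: 30x - 120. Dividing through by 30 gives the monic gcd x - 4.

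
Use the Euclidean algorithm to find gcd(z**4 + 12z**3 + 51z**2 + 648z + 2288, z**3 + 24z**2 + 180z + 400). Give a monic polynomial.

z + 4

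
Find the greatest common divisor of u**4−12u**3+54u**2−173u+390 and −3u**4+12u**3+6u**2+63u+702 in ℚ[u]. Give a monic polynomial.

Repeated division with remainder:
  u**4−12u**3+54u**2−173u+390 = (−1/3)(−3u**4+12u**3+6u**2+63u+702) + (−8u**3+56u**2−152u+624)
  −3u**4+12u**3+6u**2+63u+702 = ((3/8)u+9/8)(−8u**3+56u**2−152u+624) + (0)
Last nonzero remainder: −8u**3+56u**2−152u+624. Dividing through by −8 gives the monic gcd u**3−7u**2+19u−78.

u**3−7u**2+19u−78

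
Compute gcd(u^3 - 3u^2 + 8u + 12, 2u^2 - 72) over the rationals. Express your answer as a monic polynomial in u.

1

Apply the Euclidean algorithm:
  u^3 - 3u^2 + 8u + 12 = ((1/2)u - 3/2)(2u^2 - 72) + (44u - 96)
  2u^2 - 72 = ((1/22)u + 12/121)(44u - 96) + (-7560/121)
  44u - 96 = (-(1331/1890)u + 484/315)(-7560/121) + (0)
The last nonzero remainder is the constant -7560/121, so the polynomials are coprime and gcd = 1.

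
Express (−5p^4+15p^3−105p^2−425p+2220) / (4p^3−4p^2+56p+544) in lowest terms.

By polynomial division,
  −5p^4+15p^3−105p^2−425p+2220 = (−(5/4)p+5/2)(4p^3−4p^2+56p+544) + (−25p^2+115p+860)
  4p^3−4p^2+56p+544 = (−(4/25)p−72/125)(−25p^2+115p+860) + ((6496/25)p+25984/25)
  −25p^2+115p+860 = (−(625/6496)p+5375/6496)((6496/25)p+25984/25) + (0)
Last nonzero remainder: (6496/25)p+25984/25. Dividing through by 6496/25 gives the monic gcd p+4.
Cancel p+4 from numerator and denominator to get the reduced form.

(−5p^3+35p^2−245p+555)/(4p^2−20p+136)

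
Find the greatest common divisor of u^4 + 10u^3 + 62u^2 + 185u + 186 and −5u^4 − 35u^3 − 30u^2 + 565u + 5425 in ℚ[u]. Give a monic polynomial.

u^2 + 5u + 31

By polynomial division,
  u^4 + 10u^3 + 62u^2 + 185u + 186 = (−1/5)(−5u^4 − 35u^3 − 30u^2 + 565u + 5425) + (3u^3 + 56u^2 + 298u + 1271)
  −5u^4 − 35u^3 − 30u^2 + 565u + 5425 = (−(5/3)u + 175/9)(3u^3 + 56u^2 + 298u + 1271) + (−(5600/9)u^2 − (28000/9)u − 173600/9)
  3u^3 + 56u^2 + 298u + 1271 = (−(27/5600)u − 369/5600)(−(5600/9)u^2 − (28000/9)u − 173600/9) + (0)
Last nonzero remainder: −(5600/9)u^2 − (28000/9)u − 173600/9. Dividing through by −5600/9 gives the monic gcd u^2 + 5u + 31.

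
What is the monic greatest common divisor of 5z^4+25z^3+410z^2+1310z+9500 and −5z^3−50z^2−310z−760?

z^2+6z+38

Euclidean algorithm in ℚ[z]:
  5z^4+25z^3+410z^2+1310z+9500 = (−z+5)(−5z^3−50z^2−310z−760) + (350z^2+2100z+13300)
  −5z^3−50z^2−310z−760 = (−(1/70)z−2/35)(350z^2+2100z+13300) + (0)
Last nonzero remainder: 350z^2+2100z+13300. Dividing through by 350 gives the monic gcd z^2+6z+38.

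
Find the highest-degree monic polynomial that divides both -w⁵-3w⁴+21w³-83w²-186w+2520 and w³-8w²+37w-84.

Euclidean algorithm in ℚ[w]:
  -w⁵-3w⁴+21w³-83w²-186w+2520 = (-w²-11w-30)(w³-8w²+37w-84) + (0)
The last nonzero remainder w³-8w²+37w-84 is already monic.

w³-8w²+37w-84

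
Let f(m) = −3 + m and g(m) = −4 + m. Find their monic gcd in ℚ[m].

Apply the Euclidean algorithm:
  m − 3 = (m − 4) + (1)
  m − 4 = (m − 4)(1) + (0)
The last nonzero remainder is the constant 1, so the polynomials are coprime and gcd = 1.

1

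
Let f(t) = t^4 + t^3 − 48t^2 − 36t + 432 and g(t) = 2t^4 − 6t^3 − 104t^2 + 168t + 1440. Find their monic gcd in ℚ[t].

t^2 − 2t − 24

Euclidean algorithm in ℚ[t]:
  t^4 + t^3 − 48t^2 − 36t + 432 = (1/2)(2t^4 − 6t^3 − 104t^2 + 168t + 1440) + (4t^3 + 4t^2 − 120t − 288)
  2t^4 − 6t^3 − 104t^2 + 168t + 1440 = ((1/2)t − 2)(4t^3 + 4t^2 − 120t − 288) + (−36t^2 + 72t + 864)
  4t^3 + 4t^2 − 120t − 288 = (−(1/9)t − 1/3)(−36t^2 + 72t + 864) + (0)
Last nonzero remainder: −36t^2 + 72t + 864. Dividing through by −36 gives the monic gcd t^2 − 2t − 24.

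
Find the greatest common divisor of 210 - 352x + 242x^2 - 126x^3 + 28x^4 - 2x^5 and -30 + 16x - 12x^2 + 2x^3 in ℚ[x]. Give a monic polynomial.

-15 + 8x - 6x^2 + x^3

Euclidean algorithm in ℚ[x]:
  -2x^5 + 28x^4 - 126x^3 + 242x^2 - 352x + 210 = (-x^2 + 8x - 7)(2x^3 - 12x^2 + 16x - 30) + (0)
Last nonzero remainder: 2x^3 - 12x^2 + 16x - 30. Dividing through by 2 gives the monic gcd x^3 - 6x^2 + 8x - 15.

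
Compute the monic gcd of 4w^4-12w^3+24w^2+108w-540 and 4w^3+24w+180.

w^3+6w+45

By polynomial division,
  4w^4-12w^3+24w^2+108w-540 = (w-3)(4w^3+24w+180) + (0)
Last nonzero remainder: 4w^3+24w+180. Dividing through by 4 gives the monic gcd w^3+6w+45.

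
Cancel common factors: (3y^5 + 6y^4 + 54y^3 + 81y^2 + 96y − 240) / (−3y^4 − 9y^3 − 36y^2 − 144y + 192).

(−y^2 − 3y − 5)/(y + 4)

By polynomial division,
  3y^5 + 6y^4 + 54y^3 + 81y^2 + 96y − 240 = (−y + 1)(−3y^4 − 9y^3 − 36y^2 − 144y + 192) + (27y^3 − 27y^2 + 432y − 432)
  −3y^4 − 9y^3 − 36y^2 − 144y + 192 = (−(1/9)y − 4/9)(27y^3 − 27y^2 + 432y − 432) + (0)
Last nonzero remainder: 27y^3 − 27y^2 + 432y − 432. Dividing through by 27 gives the monic gcd y^3 − y^2 + 16y − 16.
Cancel y^3 − y^2 + 16y − 16 from numerator and denominator to get the reduced form.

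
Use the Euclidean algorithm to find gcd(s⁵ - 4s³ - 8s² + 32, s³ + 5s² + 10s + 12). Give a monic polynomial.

s² + 2s + 4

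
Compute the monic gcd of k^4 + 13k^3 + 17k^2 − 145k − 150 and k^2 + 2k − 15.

Repeated division with remainder:
  k^4 + 13k^3 + 17k^2 − 145k − 150 = (k^2 + 11k + 10)(k^2 + 2k − 15) + (0)
The last nonzero remainder k^2 + 2k − 15 is already monic.

k^2 + 2k − 15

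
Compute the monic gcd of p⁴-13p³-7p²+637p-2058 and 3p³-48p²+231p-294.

Apply the Euclidean algorithm:
  p⁴-13p³-7p²+637p-2058 = ((1/3)p+1)(3p³-48p²+231p-294) + (-36p²+504p-1764)
  3p³-48p²+231p-294 = (-(1/12)p+1/6)(-36p²+504p-1764) + (0)
Last nonzero remainder: -36p²+504p-1764. Dividing through by -36 gives the monic gcd p²-14p+49.

p²-14p+49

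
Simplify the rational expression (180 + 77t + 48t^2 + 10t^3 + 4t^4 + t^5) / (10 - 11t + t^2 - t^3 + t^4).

Apply the Euclidean algorithm:
  t^5 + 4t^4 + 10t^3 + 48t^2 + 77t + 180 = (t + 5)(t^4 - t^3 + t^2 - 11t + 10) + (14t^3 + 54t^2 + 122t + 130)
  t^4 - t^3 + t^2 - 11t + 10 = ((1/14)t - 17/49)(14t^3 + 54t^2 + 122t + 130) + ((540/49)t^2 + (1080/49)t + 2700/49)
  14t^3 + 54t^2 + 122t + 130 = ((343/270)t + 637/270)((540/49)t^2 + (1080/49)t + 2700/49) + (0)
Last nonzero remainder: (540/49)t^2 + (1080/49)t + 2700/49. Dividing through by 540/49 gives the monic gcd t^2 + 2t + 5.
Cancel t^2 + 2t + 5 from numerator and denominator to get the reduced form.

(36 + t + 2t^2 + t^3)/(2 - 3t + t^2)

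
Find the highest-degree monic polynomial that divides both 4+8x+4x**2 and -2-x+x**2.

1+x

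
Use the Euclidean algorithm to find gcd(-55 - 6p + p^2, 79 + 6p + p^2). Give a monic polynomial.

Repeated division with remainder:
  p^2 - 6p - 55 = (p^2 + 6p + 79) + (-12p - 134)
  p^2 + 6p + 79 = (-(1/12)p + 31/72)(-12p - 134) + (4921/36)
  -12p - 134 = (-(432/4921)p - 4824/4921)(4921/36) + (0)
The last nonzero remainder is the constant 4921/36, so the polynomials are coprime and gcd = 1.

1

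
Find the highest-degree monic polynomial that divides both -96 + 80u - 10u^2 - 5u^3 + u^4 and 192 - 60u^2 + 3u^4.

32 - 16u - 2u^2 + u^3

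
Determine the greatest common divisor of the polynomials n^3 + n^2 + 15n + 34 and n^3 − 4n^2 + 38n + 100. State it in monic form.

n + 2

Repeated division with remainder:
  n^3 + n^2 + 15n + 34 = (n^3 − 4n^2 + 38n + 100) + (5n^2 − 23n − 66)
  n^3 − 4n^2 + 38n + 100 = ((1/5)n + 3/25)(5n^2 − 23n − 66) + ((1349/25)n + 2698/25)
  5n^2 − 23n − 66 = ((125/1349)n − 825/1349)((1349/25)n + 2698/25) + (0)
Last nonzero remainder: (1349/25)n + 2698/25. Dividing through by 1349/25 gives the monic gcd n + 2.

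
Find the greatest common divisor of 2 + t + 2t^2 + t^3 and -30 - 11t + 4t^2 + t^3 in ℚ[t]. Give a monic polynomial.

2 + t

Apply the Euclidean algorithm:
  t^3 + 2t^2 + t + 2 = (t^3 + 4t^2 - 11t - 30) + (-2t^2 + 12t + 32)
  t^3 + 4t^2 - 11t - 30 = (-(1/2)t - 5)(-2t^2 + 12t + 32) + (65t + 130)
  -2t^2 + 12t + 32 = (-(2/65)t + 16/65)(65t + 130) + (0)
Last nonzero remainder: 65t + 130. Dividing through by 65 gives the monic gcd t + 2.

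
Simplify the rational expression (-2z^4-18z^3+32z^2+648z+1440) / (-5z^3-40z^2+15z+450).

Apply the Euclidean algorithm:
  -2z^4-18z^3+32z^2+648z+1440 = ((2/5)z+2/5)(-5z^3-40z^2+15z+450) + (42z^2+462z+1260)
  -5z^3-40z^2+15z+450 = (-(5/42)z+5/14)(42z^2+462z+1260) + (0)
Last nonzero remainder: 42z^2+462z+1260. Dividing through by 42 gives the monic gcd z^2+11z+30.
Cancel z^2+11z+30 from numerator and denominator to get the reduced form.

(2z^2-4z-48)/(5z-15)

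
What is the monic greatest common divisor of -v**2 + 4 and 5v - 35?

Apply the Euclidean algorithm:
  -v**2 + 4 = (-(1/5)v - 7/5)(5v - 35) + (-45)
  5v - 35 = (-(1/9)v + 7/9)(-45) + (0)
The last nonzero remainder is the constant -45, so the polynomials are coprime and gcd = 1.

1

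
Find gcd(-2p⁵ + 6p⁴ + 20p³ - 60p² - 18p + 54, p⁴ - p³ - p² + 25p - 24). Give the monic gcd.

Euclidean algorithm in ℚ[p]:
  -2p⁵ + 6p⁴ + 20p³ - 60p² - 18p + 54 = (-2p + 4)(p⁴ - p³ - p² + 25p - 24) + (22p³ - 6p² - 166p + 150)
  p⁴ - p³ - p² + 25p - 24 = ((1/22)p - 4/121)(22p³ - 6p² - 166p + 150) + ((768/121)p² + (1536/121)p - 2304/121)
  22p³ - 6p² - 166p + 150 = ((1331/384)p - 3025/384)((768/121)p² + (1536/121)p - 2304/121) + (0)
Last nonzero remainder: (768/121)p² + (1536/121)p - 2304/121. Dividing through by 768/121 gives the monic gcd p² + 2p - 3.

p² + 2p - 3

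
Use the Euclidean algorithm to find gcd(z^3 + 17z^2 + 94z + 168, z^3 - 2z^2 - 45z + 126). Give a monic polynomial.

z + 7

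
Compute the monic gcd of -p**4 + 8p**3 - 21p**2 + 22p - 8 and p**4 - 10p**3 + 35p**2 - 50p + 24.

p**3 - 7p**2 + 14p - 8

Apply the Euclidean algorithm:
  -p**4 + 8p**3 - 21p**2 + 22p - 8 = (-1)(p**4 - 10p**3 + 35p**2 - 50p + 24) + (-2p**3 + 14p**2 - 28p + 16)
  p**4 - 10p**3 + 35p**2 - 50p + 24 = (-(1/2)p + 3/2)(-2p**3 + 14p**2 - 28p + 16) + (0)
Last nonzero remainder: -2p**3 + 14p**2 - 28p + 16. Dividing through by -2 gives the monic gcd p**3 - 7p**2 + 14p - 8.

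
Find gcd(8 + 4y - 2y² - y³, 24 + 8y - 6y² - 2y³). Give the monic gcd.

-4 + y²

Apply the Euclidean algorithm:
  -y³ - 2y² + 4y + 8 = (1/2)(-2y³ - 6y² + 8y + 24) + (y² - 4)
  -2y³ - 6y² + 8y + 24 = (-2y - 6)(y² - 4) + (0)
The last nonzero remainder y² - 4 is already monic.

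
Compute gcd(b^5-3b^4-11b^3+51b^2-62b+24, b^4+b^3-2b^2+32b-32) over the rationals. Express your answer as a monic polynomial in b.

By polynomial division,
  b^5-3b^4-11b^3+51b^2-62b+24 = (b-4)(b^4+b^3-2b^2+32b-32) + (-5b^3+11b^2+98b-104)
  b^4+b^3-2b^2+32b-32 = (-(1/5)b-16/25)(-5b^3+11b^2+98b-104) + ((616/25)b^2+(1848/25)b-2464/25)
  -5b^3+11b^2+98b-104 = (-(125/616)b+325/308)((616/25)b^2+(1848/25)b-2464/25) + (0)
Last nonzero remainder: (616/25)b^2+(1848/25)b-2464/25. Dividing through by 616/25 gives the monic gcd b^2+3b-4.

b^2+3b-4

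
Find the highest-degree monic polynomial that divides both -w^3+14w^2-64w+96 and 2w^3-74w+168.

Apply the Euclidean algorithm:
  -w^3+14w^2-64w+96 = (-1/2)(2w^3-74w+168) + (14w^2-101w+180)
  2w^3-74w+168 = ((1/7)w+101/98)(14w^2-101w+180) + ((429/98)w-858/49)
  14w^2-101w+180 = ((1372/429)w-1470/143)((429/98)w-858/49) + (0)
Last nonzero remainder: (429/98)w-858/49. Dividing through by 429/98 gives the monic gcd w-4.

w-4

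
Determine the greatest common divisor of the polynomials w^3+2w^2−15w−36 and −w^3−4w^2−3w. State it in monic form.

w+3

Euclidean algorithm in ℚ[w]:
  w^3+2w^2−15w−36 = (−1)(−w^3−4w^2−3w) + (−2w^2−18w−36)
  −w^3−4w^2−3w = ((1/2)w−5/2)(−2w^2−18w−36) + (−30w−90)
  −2w^2−18w−36 = ((1/15)w+2/5)(−30w−90) + (0)
Last nonzero remainder: −30w−90. Dividing through by −30 gives the monic gcd w+3.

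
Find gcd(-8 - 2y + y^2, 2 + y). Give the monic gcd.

2 + y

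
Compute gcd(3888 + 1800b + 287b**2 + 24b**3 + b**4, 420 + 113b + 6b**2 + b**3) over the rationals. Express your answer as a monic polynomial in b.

4 + b

Apply the Euclidean algorithm:
  b**4 + 24b**3 + 287b**2 + 1800b + 3888 = (b + 18)(b**3 + 6b**2 + 113b + 420) + (66b**2 - 654b - 3672)
  b**3 + 6b**2 + 113b + 420 = ((1/66)b + 175/726)(66b**2 - 654b - 3672) + ((39480/121)b + 157920/121)
  66b**2 - 654b - 3672 = ((1331/6580)b - 18513/6580)((39480/121)b + 157920/121) + (0)
Last nonzero remainder: (39480/121)b + 157920/121. Dividing through by 39480/121 gives the monic gcd b + 4.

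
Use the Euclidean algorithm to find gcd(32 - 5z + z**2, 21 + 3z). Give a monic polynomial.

1

By polynomial division,
  z**2 - 5z + 32 = ((1/3)z - 4)(3z + 21) + (116)
  3z + 21 = ((3/116)z + 21/116)(116) + (0)
The last nonzero remainder is the constant 116, so the polynomials are coprime and gcd = 1.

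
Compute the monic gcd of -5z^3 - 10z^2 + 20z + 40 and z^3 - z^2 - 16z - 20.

z^2 + 4z + 4

By polynomial division,
  -5z^3 - 10z^2 + 20z + 40 = (-5)(z^3 - z^2 - 16z - 20) + (-15z^2 - 60z - 60)
  z^3 - z^2 - 16z - 20 = (-(1/15)z + 1/3)(-15z^2 - 60z - 60) + (0)
Last nonzero remainder: -15z^2 - 60z - 60. Dividing through by -15 gives the monic gcd z^2 + 4z + 4.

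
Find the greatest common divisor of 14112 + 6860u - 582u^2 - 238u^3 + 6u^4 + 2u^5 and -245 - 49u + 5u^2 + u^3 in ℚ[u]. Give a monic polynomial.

By polynomial division,
  2u^5 + 6u^4 - 238u^3 - 582u^2 + 6860u + 14112 = (2u^2 - 4u - 120)(u^3 + 5u^2 - 49u - 245) + (312u^2 - 15288)
  u^3 + 5u^2 - 49u - 245 = ((1/312)u + 5/312)(312u^2 - 15288) + (0)
Last nonzero remainder: 312u^2 - 15288. Dividing through by 312 gives the monic gcd u^2 - 49.

-49 + u^2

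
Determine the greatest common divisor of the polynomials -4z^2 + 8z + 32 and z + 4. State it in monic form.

Repeated division with remainder:
  -4z^2 + 8z + 32 = (-4z + 24)(z + 4) + (-64)
  z + 4 = (-(1/64)z - 1/16)(-64) + (0)
The last nonzero remainder is the constant -64, so the polynomials are coprime and gcd = 1.

1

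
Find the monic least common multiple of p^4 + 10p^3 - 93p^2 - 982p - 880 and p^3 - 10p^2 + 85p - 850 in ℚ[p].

p^6 + 10p^5 - 8p^4 - 132p^3 - 8785p^2 - 83470p - 74800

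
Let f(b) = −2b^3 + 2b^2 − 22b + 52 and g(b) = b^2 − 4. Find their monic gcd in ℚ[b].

b − 2

Apply the Euclidean algorithm:
  −2b^3 + 2b^2 − 22b + 52 = (−2b + 2)(b^2 − 4) + (−30b + 60)
  b^2 − 4 = (−(1/30)b − 1/15)(−30b + 60) + (0)
Last nonzero remainder: −30b + 60. Dividing through by −30 gives the monic gcd b − 2.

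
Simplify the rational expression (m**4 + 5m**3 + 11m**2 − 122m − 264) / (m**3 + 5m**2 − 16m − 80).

(m**3 + 9m**2 + 47m + 66)/(m**2 + 9m + 20)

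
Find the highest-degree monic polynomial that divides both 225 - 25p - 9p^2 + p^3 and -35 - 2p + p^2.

5 + p

Euclidean algorithm in ℚ[p]:
  p^3 - 9p^2 - 25p + 225 = (p - 7)(p^2 - 2p - 35) + (-4p - 20)
  p^2 - 2p - 35 = (-(1/4)p + 7/4)(-4p - 20) + (0)
Last nonzero remainder: -4p - 20. Dividing through by -4 gives the monic gcd p + 5.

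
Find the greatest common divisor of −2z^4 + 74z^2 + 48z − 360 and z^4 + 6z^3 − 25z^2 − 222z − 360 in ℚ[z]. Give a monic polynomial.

z^3 + 2z^2 − 33z − 90

Repeated division with remainder:
  −2z^4 + 74z^2 + 48z − 360 = (−2)(z^4 + 6z^3 − 25z^2 − 222z − 360) + (12z^3 + 24z^2 − 396z − 1080)
  z^4 + 6z^3 − 25z^2 − 222z − 360 = ((1/12)z + 1/3)(12z^3 + 24z^2 − 396z − 1080) + (0)
Last nonzero remainder: 12z^3 + 24z^2 − 396z − 1080. Dividing through by 12 gives the monic gcd z^3 + 2z^2 − 33z − 90.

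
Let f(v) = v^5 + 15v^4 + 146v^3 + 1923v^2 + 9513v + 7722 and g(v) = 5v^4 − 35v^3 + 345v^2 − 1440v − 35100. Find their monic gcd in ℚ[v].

v^3 + 3v^2 + 99v + 702

By polynomial division,
  v^5 + 15v^4 + 146v^3 + 1923v^2 + 9513v + 7722 = ((1/5)v + 22/5)(5v^4 − 35v^3 + 345v^2 − 1440v − 35100) + (231v^3 + 693v^2 + 22869v + 162162)
  5v^4 − 35v^3 + 345v^2 − 1440v − 35100 = ((5/231)v − 50/231)(231v^3 + 693v^2 + 22869v + 162162) + (0)
Last nonzero remainder: 231v^3 + 693v^2 + 22869v + 162162. Dividing through by 231 gives the monic gcd v^3 + 3v^2 + 99v + 702.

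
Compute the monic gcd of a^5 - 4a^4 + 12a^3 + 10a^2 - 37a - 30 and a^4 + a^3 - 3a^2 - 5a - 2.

a^3 - 3a - 2

Repeated division with remainder:
  a^5 - 4a^4 + 12a^3 + 10a^2 - 37a - 30 = (a - 5)(a^4 + a^3 - 3a^2 - 5a - 2) + (20a^3 - 60a - 40)
  a^4 + a^3 - 3a^2 - 5a - 2 = ((1/20)a + 1/20)(20a^3 - 60a - 40) + (0)
Last nonzero remainder: 20a^3 - 60a - 40. Dividing through by 20 gives the monic gcd a^3 - 3a - 2.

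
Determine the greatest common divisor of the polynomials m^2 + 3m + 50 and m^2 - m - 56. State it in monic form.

1

By polynomial division,
  m^2 + 3m + 50 = (m^2 - m - 56) + (4m + 106)
  m^2 - m - 56 = ((1/4)m - 55/8)(4m + 106) + (2691/4)
  4m + 106 = ((16/2691)m + 424/2691)(2691/4) + (0)
The last nonzero remainder is the constant 2691/4, so the polynomials are coprime and gcd = 1.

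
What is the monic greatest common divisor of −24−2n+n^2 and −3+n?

1

Euclidean algorithm in ℚ[n]:
  n^2−2n−24 = (n+1)(n−3) + (−21)
  n−3 = (−(1/21)n+1/7)(−21) + (0)
The last nonzero remainder is the constant −21, so the polynomials are coprime and gcd = 1.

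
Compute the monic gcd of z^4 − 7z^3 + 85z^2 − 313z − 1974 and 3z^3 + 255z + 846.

By polynomial division,
  z^4 − 7z^3 + 85z^2 − 313z − 1974 = ((1/3)z − 7/3)(3z^3 + 255z + 846) + (0)
Last nonzero remainder: 3z^3 + 255z + 846. Dividing through by 3 gives the monic gcd z^3 + 85z + 282.

z^3 + 85z + 282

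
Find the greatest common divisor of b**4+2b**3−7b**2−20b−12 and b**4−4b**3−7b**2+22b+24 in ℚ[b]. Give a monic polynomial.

b**3−7b−6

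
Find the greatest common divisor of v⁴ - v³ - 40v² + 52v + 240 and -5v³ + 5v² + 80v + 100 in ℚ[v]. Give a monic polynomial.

v² - 3v - 10

By polynomial division,
  v⁴ - v³ - 40v² + 52v + 240 = (-(1/5)v)(-5v³ + 5v² + 80v + 100) + (-24v² + 72v + 240)
  -5v³ + 5v² + 80v + 100 = ((5/24)v + 5/12)(-24v² + 72v + 240) + (0)
Last nonzero remainder: -24v² + 72v + 240. Dividing through by -24 gives the monic gcd v² - 3v - 10.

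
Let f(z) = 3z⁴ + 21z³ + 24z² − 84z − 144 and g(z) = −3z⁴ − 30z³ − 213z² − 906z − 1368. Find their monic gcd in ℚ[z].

z² + 7z + 12

Apply the Euclidean algorithm:
  3z⁴ + 21z³ + 24z² − 84z − 144 = (−1)(−3z⁴ − 30z³ − 213z² − 906z − 1368) + (−9z³ − 189z² − 990z − 1512)
  −3z⁴ − 30z³ − 213z² − 906z − 1368 = ((1/3)z − 11/3)(−9z³ − 189z² − 990z − 1512) + (−576z² − 4032z − 6912)
  −9z³ − 189z² − 990z − 1512 = ((1/64)z + 7/32)(−576z² − 4032z − 6912) + (0)
Last nonzero remainder: −576z² − 4032z − 6912. Dividing through by −576 gives the monic gcd z² + 7z + 12.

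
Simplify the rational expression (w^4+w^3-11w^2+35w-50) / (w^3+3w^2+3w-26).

(w^3+3w^2-5w+25)/(w^2+5w+13)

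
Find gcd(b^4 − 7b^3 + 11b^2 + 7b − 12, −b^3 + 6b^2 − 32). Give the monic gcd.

b − 4

By polynomial division,
  b^4 − 7b^3 + 11b^2 + 7b − 12 = (−b + 1)(−b^3 + 6b^2 − 32) + (5b^2 − 25b + 20)
  −b^3 + 6b^2 − 32 = (−(1/5)b + 1/5)(5b^2 − 25b + 20) + (9b − 36)
  5b^2 − 25b + 20 = ((5/9)b − 5/9)(9b − 36) + (0)
Last nonzero remainder: 9b − 36. Dividing through by 9 gives the monic gcd b − 4.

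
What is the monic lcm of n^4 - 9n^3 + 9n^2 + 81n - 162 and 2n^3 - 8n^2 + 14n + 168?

Euclidean algorithm in ℚ[n]:
  n^4 - 9n^3 + 9n^2 + 81n - 162 = ((1/2)n - 5/2)(2n^3 - 8n^2 + 14n + 168) + (-18n^2 + 32n + 258)
  2n^3 - 8n^2 + 14n + 168 = (-(1/9)n + 20/81)(-18n^2 + 32n + 258) + ((2816/81)n + 2816/27)
  -18n^2 + 32n + 258 = (-(729/1408)n + 3483/1408)((2816/81)n + 2816/27) + (0)
Last nonzero remainder: (2816/81)n + 2816/27. Dividing through by 2816/81 gives the monic gcd n + 3.
Then lcm(f, g) = f·g / gcd(f, g); expanding and making the result monic gives the answer.

n^6 - 16n^5 + 100n^4 - 234n^3 - 477n^2 + 3402n - 4536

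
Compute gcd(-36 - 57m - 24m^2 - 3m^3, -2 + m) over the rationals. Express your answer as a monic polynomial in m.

1

By polynomial division,
  -3m^3 - 24m^2 - 57m - 36 = (-3m^2 - 30m - 117)(m - 2) + (-270)
  m - 2 = (-(1/270)m + 1/135)(-270) + (0)
The last nonzero remainder is the constant -270, so the polynomials are coprime and gcd = 1.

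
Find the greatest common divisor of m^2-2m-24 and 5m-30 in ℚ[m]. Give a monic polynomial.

Euclidean algorithm in ℚ[m]:
  m^2-2m-24 = ((1/5)m+4/5)(5m-30) + (0)
Last nonzero remainder: 5m-30. Dividing through by 5 gives the monic gcd m-6.

m-6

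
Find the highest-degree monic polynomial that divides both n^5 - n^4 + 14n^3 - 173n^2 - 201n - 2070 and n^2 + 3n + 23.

Euclidean algorithm in ℚ[n]:
  n^5 - n^4 + 14n^3 - 173n^2 - 201n - 2070 = (n^3 - 4n^2 + 3n - 90)(n^2 + 3n + 23) + (0)
The last nonzero remainder n^2 + 3n + 23 is already monic.

n^2 + 3n + 23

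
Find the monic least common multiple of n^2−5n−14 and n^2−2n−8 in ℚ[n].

Apply the Euclidean algorithm:
  n^2−5n−14 = (n^2−2n−8) + (−3n−6)
  n^2−2n−8 = (−(1/3)n+4/3)(−3n−6) + (0)
Last nonzero remainder: −3n−6. Dividing through by −3 gives the monic gcd n+2.
Then lcm(f, g) = f·g / gcd(f, g); expanding and making the result monic gives the answer.

n^3−9n^2+6n+56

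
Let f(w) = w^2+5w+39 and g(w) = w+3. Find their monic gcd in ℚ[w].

1

By polynomial division,
  w^2+5w+39 = (w+2)(w+3) + (33)
  w+3 = ((1/33)w+1/11)(33) + (0)
The last nonzero remainder is the constant 33, so the polynomials are coprime and gcd = 1.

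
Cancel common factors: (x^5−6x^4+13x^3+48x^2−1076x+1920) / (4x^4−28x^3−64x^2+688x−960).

(x^2−3x+32)/(4x−16)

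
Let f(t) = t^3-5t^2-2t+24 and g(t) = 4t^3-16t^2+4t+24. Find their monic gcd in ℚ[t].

t-3

By polynomial division,
  t^3-5t^2-2t+24 = (1/4)(4t^3-16t^2+4t+24) + (-t^2-3t+18)
  4t^3-16t^2+4t+24 = (-4t+28)(-t^2-3t+18) + (160t-480)
  -t^2-3t+18 = (-(1/160)t-3/80)(160t-480) + (0)
Last nonzero remainder: 160t-480. Dividing through by 160 gives the monic gcd t-3.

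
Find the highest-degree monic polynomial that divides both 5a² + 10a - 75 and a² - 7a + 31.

By polynomial division,
  5a² + 10a - 75 = (5)(a² - 7a + 31) + (45a - 230)
  a² - 7a + 31 = ((1/45)a - 17/405)(45a - 230) + (1729/81)
  45a - 230 = ((3645/1729)a - 18630/1729)(1729/81) + (0)
The last nonzero remainder is the constant 1729/81, so the polynomials are coprime and gcd = 1.

1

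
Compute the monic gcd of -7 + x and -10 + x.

1

Apply the Euclidean algorithm:
  x - 7 = (x - 10) + (3)
  x - 10 = ((1/3)x - 10/3)(3) + (0)
The last nonzero remainder is the constant 3, so the polynomials are coprime and gcd = 1.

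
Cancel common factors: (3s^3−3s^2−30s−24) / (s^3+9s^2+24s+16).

(3s^2−6s−24)/(s^2+8s+16)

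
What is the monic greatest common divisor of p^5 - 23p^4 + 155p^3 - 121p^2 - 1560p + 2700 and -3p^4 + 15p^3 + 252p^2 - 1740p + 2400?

p^2 - 7p + 10

Repeated division with remainder:
  p^5 - 23p^4 + 155p^3 - 121p^2 - 1560p + 2700 = (-(1/3)p + 6)(-3p^4 + 15p^3 + 252p^2 - 1740p + 2400) + (149p^3 - 2213p^2 + 9680p - 11700)
  -3p^4 + 15p^3 + 252p^2 - 1740p + 2400 = (-(3/149)p - 4404/22201)(149p^3 - 2213p^2 + 9680p - 11700) + ((175560/22201)p^2 - (1228920/22201)p + 1755600/22201)
  149p^3 - 2213p^2 + 9680p - 11700 = ((3307949/175560)p - 865839/5852)((175560/22201)p^2 - (1228920/22201)p + 1755600/22201) + (0)
Last nonzero remainder: (175560/22201)p^2 - (1228920/22201)p + 1755600/22201. Dividing through by 175560/22201 gives the monic gcd p^2 - 7p + 10.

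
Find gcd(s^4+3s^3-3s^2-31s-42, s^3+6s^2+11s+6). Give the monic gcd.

By polynomial division,
  s^4+3s^3-3s^2-31s-42 = (s-3)(s^3+6s^2+11s+6) + (4s^2-4s-24)
  s^3+6s^2+11s+6 = ((1/4)s+7/4)(4s^2-4s-24) + (24s+48)
  4s^2-4s-24 = ((1/6)s-1/2)(24s+48) + (0)
Last nonzero remainder: 24s+48. Dividing through by 24 gives the monic gcd s+2.

s+2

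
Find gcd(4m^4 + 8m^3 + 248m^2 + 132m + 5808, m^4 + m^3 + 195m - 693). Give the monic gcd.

m^2 - 3m + 33

Apply the Euclidean algorithm:
  4m^4 + 8m^3 + 248m^2 + 132m + 5808 = (4)(m^4 + m^3 + 195m - 693) + (4m^3 + 248m^2 - 648m + 8580)
  m^4 + m^3 + 195m - 693 = ((1/4)m - 61/4)(4m^3 + 248m^2 - 648m + 8580) + (3944m^2 - 11832m + 130152)
  4m^3 + 248m^2 - 648m + 8580 = ((1/986)m + 65/986)(3944m^2 - 11832m + 130152) + (0)
Last nonzero remainder: 3944m^2 - 11832m + 130152. Dividing through by 3944 gives the monic gcd m^2 - 3m + 33.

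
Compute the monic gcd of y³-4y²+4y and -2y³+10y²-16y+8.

y²-4y+4

Euclidean algorithm in ℚ[y]:
  y³-4y²+4y = (-1/2)(-2y³+10y²-16y+8) + (y²-4y+4)
  -2y³+10y²-16y+8 = (-2y+2)(y²-4y+4) + (0)
The last nonzero remainder y²-4y+4 is already monic.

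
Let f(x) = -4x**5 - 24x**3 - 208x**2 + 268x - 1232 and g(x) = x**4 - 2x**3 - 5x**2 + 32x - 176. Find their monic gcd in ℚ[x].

Euclidean algorithm in ℚ[x]:
  -4x**5 - 24x**3 - 208x**2 + 268x - 1232 = (-4x - 8)(x**4 - 2x**3 - 5x**2 + 32x - 176) + (-60x**3 - 120x**2 - 180x - 2640)
  x**4 - 2x**3 - 5x**2 + 32x - 176 = (-(1/60)x + 1/15)(-60x**3 - 120x**2 - 180x - 2640) + (0)
Last nonzero remainder: -60x**3 - 120x**2 - 180x - 2640. Dividing through by -60 gives the monic gcd x**3 + 2x**2 + 3x + 44.

x**3 + 2x**2 + 3x + 44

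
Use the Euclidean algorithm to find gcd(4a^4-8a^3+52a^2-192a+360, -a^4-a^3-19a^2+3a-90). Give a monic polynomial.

a^2+2a+15

Repeated division with remainder:
  4a^4-8a^3+52a^2-192a+360 = (-4)(-a^4-a^3-19a^2+3a-90) + (-12a^3-24a^2-180a)
  -a^4-a^3-19a^2+3a-90 = ((1/12)a-1/12)(-12a^3-24a^2-180a) + (-6a^2-12a-90)
  -12a^3-24a^2-180a = (2a)(-6a^2-12a-90) + (0)
Last nonzero remainder: -6a^2-12a-90. Dividing through by -6 gives the monic gcd a^2+2a+15.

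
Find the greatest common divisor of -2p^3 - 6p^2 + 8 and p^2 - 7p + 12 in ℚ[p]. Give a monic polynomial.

1

Apply the Euclidean algorithm:
  -2p^3 - 6p^2 + 8 = (-2p - 20)(p^2 - 7p + 12) + (-116p + 248)
  p^2 - 7p + 12 = (-(1/116)p + 141/3364)(-116p + 248) + (1350/841)
  -116p + 248 = (-(48778/675)p + 104284/675)(1350/841) + (0)
The last nonzero remainder is the constant 1350/841, so the polynomials are coprime and gcd = 1.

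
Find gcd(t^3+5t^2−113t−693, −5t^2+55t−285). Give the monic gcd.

1

Repeated division with remainder:
  t^3+5t^2−113t−693 = (−(1/5)t−16/5)(−5t^2+55t−285) + (6t−1605)
  −5t^2+55t−285 = (−(5/6)t−855/4)(6t−1605) + (−1373415/4)
  6t−1605 = (−(8/457805)t+428/91561)(−1373415/4) + (0)
The last nonzero remainder is the constant −1373415/4, so the polynomials are coprime and gcd = 1.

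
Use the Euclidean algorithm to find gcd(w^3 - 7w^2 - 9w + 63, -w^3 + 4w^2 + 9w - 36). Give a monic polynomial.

w^2 - 9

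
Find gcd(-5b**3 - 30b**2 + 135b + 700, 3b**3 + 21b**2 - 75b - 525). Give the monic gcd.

By polynomial division,
  -5b**3 - 30b**2 + 135b + 700 = (-5/3)(3b**3 + 21b**2 - 75b - 525) + (5b**2 + 10b - 175)
  3b**3 + 21b**2 - 75b - 525 = ((3/5)b + 3)(5b**2 + 10b - 175) + (0)
Last nonzero remainder: 5b**2 + 10b - 175. Dividing through by 5 gives the monic gcd b**2 + 2b - 35.

b**2 + 2b - 35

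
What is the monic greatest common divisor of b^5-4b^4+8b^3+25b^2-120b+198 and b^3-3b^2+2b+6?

b^2-4b+6

Apply the Euclidean algorithm:
  b^5-4b^4+8b^3+25b^2-120b+198 = (b^2-b+3)(b^3-3b^2+2b+6) + (30b^2-120b+180)
  b^3-3b^2+2b+6 = ((1/30)b+1/30)(30b^2-120b+180) + (0)
Last nonzero remainder: 30b^2-120b+180. Dividing through by 30 gives the monic gcd b^2-4b+6.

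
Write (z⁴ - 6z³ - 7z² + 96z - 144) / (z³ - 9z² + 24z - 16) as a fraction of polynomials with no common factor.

(z³ - 2z² - 15z + 36)/(z² - 5z + 4)

Apply the Euclidean algorithm:
  z⁴ - 6z³ - 7z² + 96z - 144 = (z + 3)(z³ - 9z² + 24z - 16) + (-4z² + 40z - 96)
  z³ - 9z² + 24z - 16 = (-(1/4)z - 1/4)(-4z² + 40z - 96) + (10z - 40)
  -4z² + 40z - 96 = (-(2/5)z + 12/5)(10z - 40) + (0)
Last nonzero remainder: 10z - 40. Dividing through by 10 gives the monic gcd z - 4.
Cancel z - 4 from numerator and denominator to get the reduced form.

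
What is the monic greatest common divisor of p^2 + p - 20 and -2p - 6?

1

Repeated division with remainder:
  p^2 + p - 20 = (-(1/2)p + 1)(-2p - 6) + (-14)
  -2p - 6 = ((1/7)p + 3/7)(-14) + (0)
The last nonzero remainder is the constant -14, so the polynomials are coprime and gcd = 1.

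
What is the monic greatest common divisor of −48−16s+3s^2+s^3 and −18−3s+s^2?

3+s

By polynomial division,
  s^3+3s^2−16s−48 = (s+6)(s^2−3s−18) + (20s+60)
  s^2−3s−18 = ((1/20)s−3/10)(20s+60) + (0)
Last nonzero remainder: 20s+60. Dividing through by 20 gives the monic gcd s+3.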